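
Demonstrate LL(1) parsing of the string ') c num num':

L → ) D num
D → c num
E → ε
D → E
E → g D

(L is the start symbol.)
Stack is shown with the top on the left.

Stack        Input          Action
----------------------------------
L $          ) c num num $  output L → ) D num
) D num $    ) c num num $  match ')'
D num $      c num num $    output D → c num
c num num $  c num num $    match 'c'
num num $    num num $      match 'num'
num $        num $          match 'num'
$            $              accept

The string is accepted.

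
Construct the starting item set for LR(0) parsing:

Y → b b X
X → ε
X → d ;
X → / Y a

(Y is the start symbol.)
First, augment the grammar with Y' → Y
I₀ = CLOSURE({ [Y' → . Y] }):
  [Y' → . Y] has the dot before Y: add [Y → . b b X]
No further items can be added.

I₀ = { [Y → . b b X], [Y' → . Y] }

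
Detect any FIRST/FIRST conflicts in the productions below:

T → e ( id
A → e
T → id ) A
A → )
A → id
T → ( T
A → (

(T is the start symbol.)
No FIRST/FIRST conflicts.

A FIRST/FIRST conflict occurs when two productions N → α and N → β for the same non-terminal have FIRST(α) ∩ FIRST(β) ≠ ∅ (with ε ∈ FIRST of a nullable right-hand side, so two nullable alternatives also conflict).

Productions for T:
  T → e ( id: FIRST = { 'e' }
  T → id ) A: FIRST = { 'id' }
  T → ( T: FIRST = { '(' }
Productions for A:
  A → e: FIRST = { 'e' }
  A → ): FIRST = { ')' }
  A → id: FIRST = { 'id' }
  A → (: FIRST = { '(' }

All alternatives of each non-terminal have pairwise disjoint FIRST sets.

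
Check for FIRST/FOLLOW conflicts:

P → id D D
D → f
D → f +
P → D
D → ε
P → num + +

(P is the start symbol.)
Yes. D → f with FOLLOW(D) on { 'f' }; D → f '+' with FOLLOW(D) on { 'f' }

A FIRST/FOLLOW conflict occurs when a non-terminal N has a nullable alternative N → β (β ⇒* ε) and another alternative N → α with FIRST(α) ∩ FOLLOW(N) ≠ ∅: on such a lookahead the parser cannot decide between expanding α and letting N vanish via β.

Nullable non-terminals: D, P.
FIRST sets used below: FIRST(D) = { 'f', ε }

D: nullable alternative(s) D → ε; FOLLOW(D) = { $, 'f' }
  D → f: FIRST \ {ε} = { 'f' } — overlaps FOLLOW(D) on { 'f' }: CONFLICT
  D → f +: FIRST \ {ε} = { 'f' } — overlaps FOLLOW(D) on { 'f' }: CONFLICT
  D → ε: FIRST \ {ε} = { } — this is the only nullable alternative, skip

P: nullable alternative(s) P → D; FOLLOW(P) = { $ }
  P → id D D: FIRST \ {ε} = { 'id' } — disjoint from FOLLOW(P)
  P → D: FIRST \ {ε} = { 'f' } — this is the only nullable alternative, skip
  P → num + +: FIRST \ {ε} = { 'num' } — disjoint from FOLLOW(P)

So the grammar has 2 FIRST/FOLLOW conflicts (marked CONFLICT above).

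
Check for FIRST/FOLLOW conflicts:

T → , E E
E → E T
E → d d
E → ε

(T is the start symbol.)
A FIRST/FOLLOW conflict occurs when a non-terminal N has a nullable alternative N → β (β ⇒* ε) and another alternative N → α with FIRST(α) ∩ FOLLOW(N) ≠ ∅: on such a lookahead the parser cannot decide between expanding α and letting N vanish via β.

Nullable non-terminals: E.
FIRST sets used below: FIRST(E) = { ',', 'd', ε }, FIRST(T) = { ',' }

E: nullable alternative(s) E → ε; FOLLOW(E) = { $, ',', 'd' }
  E → E T: FIRST \ {ε} = { ',', 'd' } — overlaps FOLLOW(E) on { ',', 'd' }: CONFLICT
  E → d d: FIRST \ {ε} = { 'd' } — overlaps FOLLOW(E) on { 'd' }: CONFLICT
  E → ε: FIRST \ {ε} = { } — this is the only nullable alternative, skip

T has no nullable alternative, so no FIRST/FOLLOW check is needed there.

So the grammar has 2 FIRST/FOLLOW conflicts (marked CONFLICT above).

Answer: Yes. E → E T with FOLLOW(E) on { ',', 'd' }; E → d d with FOLLOW(E) on { 'd' }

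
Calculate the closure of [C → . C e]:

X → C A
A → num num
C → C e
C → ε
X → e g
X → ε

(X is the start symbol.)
{ [C → . C e], [C → .] }

Start with: [C → . C e]
  [C → . C e] has the dot before C: add [C → .]
No further items can be added.

CLOSURE = { [C → . C e], [C → .] }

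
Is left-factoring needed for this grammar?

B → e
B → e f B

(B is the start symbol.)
Left-factoring is needed when two productions for the same non-terminal
share a common prefix on the right-hand side.

Productions for B:
  B → e
  B → e f B

Found common prefix 'e' in productions for B

Answer: Yes, B has productions with common prefix 'e'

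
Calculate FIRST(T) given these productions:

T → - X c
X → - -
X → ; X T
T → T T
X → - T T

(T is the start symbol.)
{ '-' }

From T → - X c:
  - '-' is a terminal: add '-' and stop
From T → T T:
  - T is the symbol being defined: contributes nothing new
    T is not nullable, so stop

Collecting: FIRST(T) = { '-' }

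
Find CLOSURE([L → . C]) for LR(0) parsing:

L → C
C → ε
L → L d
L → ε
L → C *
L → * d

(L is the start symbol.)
Start with: [L → . C]
  [L → . C] has the dot before C: add [C → .]
No further items can be added.

CLOSURE = { [C → .], [L → . C] }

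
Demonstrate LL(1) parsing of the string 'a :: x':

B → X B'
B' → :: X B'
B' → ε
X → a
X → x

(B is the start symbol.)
LL(1) parsing maintains a stack (initially the start symbol over $) and the input. At each step: if the stack top is a terminal, match it against the current input token; if it is a non-terminal N, replace it with the RHS of M[N, lookahead] (the unique production whose predict set contains the lookahead).

Stack is shown with the top on the left.

Stack      Input     Action
---------------------------
B $        a :: x $  output B → X B'
X B' $     a :: x $  output X → a
a B' $     a :: x $  match 'a'
B' $       :: x $    output B' → :: X B'
:: X B' $  :: x $    match '::'
X B' $     x $       output X → x
x B' $     x $       match 'x'
B' $       $         output B' → ε
$          $         accept

The string is accepted.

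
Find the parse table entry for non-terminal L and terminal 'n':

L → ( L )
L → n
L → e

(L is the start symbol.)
To find M[L, 'n'], we find productions for L where 'n' is in the predict set (PREDICT(N → α) = (FIRST(α) \ {ε}) ∪ (FOLLOW(N) if α ⇒* ε)).

L → ( L ): PREDICT = { '(' }
L → n: PREDICT = { 'n' }
  'n' is in predict set, so this production goes in M[L, 'n']
L → e: PREDICT = { 'e' }

M[L, 'n'] = L → n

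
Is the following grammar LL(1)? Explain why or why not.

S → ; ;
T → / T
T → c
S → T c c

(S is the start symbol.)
Yes, the grammar is LL(1).

A grammar is LL(1) if for each non-terminal N with multiple productions, the predict sets of those productions are pairwise disjoint, where PREDICT(N → α) = (FIRST(α) \ {ε}) ∪ (FOLLOW(N) if α ⇒* ε).

Relevant sets:
  FIRST(T) = { '/', 'c' }

For S:
  PREDICT(S → ';' ';') = { ';' }
  PREDICT(S → T c c) = { '/', 'c' }
For T:
  PREDICT(T → '/' T) = { '/' }
  PREDICT(T → c) = { 'c' }

All predict sets are disjoint. The grammar IS LL(1).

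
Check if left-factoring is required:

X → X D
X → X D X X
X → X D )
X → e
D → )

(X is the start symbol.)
Left-factoring is needed when two productions for the same non-terminal
share a common prefix on the right-hand side.

Productions for X:
  X → X D
  X → X D X X
  X → X D )
  X → e

Found common prefix 'X D' in productions for X

Answer: Yes, X has productions with common prefix 'X D'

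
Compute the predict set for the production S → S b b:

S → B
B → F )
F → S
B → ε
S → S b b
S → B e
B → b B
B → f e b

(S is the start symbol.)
PREDICT(S → S b b) = (FIRST(RHS) \ {ε}) ∪ (FOLLOW(S) if ε ∈ FIRST(RHS), i.e. RHS ⇒* ε)
FIRST(S) = { ')', 'b', 'e', 'f', ε }
FIRST(S b b) = { ')', 'b', 'e', 'f' }
ε ∉ FIRST(S b b), so FOLLOW(S) is not added.
PREDICT(S → S b b) = { ')', 'b', 'e', 'f' }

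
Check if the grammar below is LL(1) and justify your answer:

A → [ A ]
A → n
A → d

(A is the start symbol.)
Yes, the grammar is LL(1).

A grammar is LL(1) if for each non-terminal N with multiple productions, the predict sets of those productions are pairwise disjoint, where PREDICT(N → α) = (FIRST(α) \ {ε}) ∪ (FOLLOW(N) if α ⇒* ε).

For A:
  PREDICT(A → '[' A ']') = { '[' }
  PREDICT(A → n) = { 'n' }
  PREDICT(A → d) = { 'd' }

All predict sets are disjoint. The grammar IS LL(1).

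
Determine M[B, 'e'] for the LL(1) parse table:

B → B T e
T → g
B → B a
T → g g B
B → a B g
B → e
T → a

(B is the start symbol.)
To find M[B, 'e'], we find productions for B where 'e' is in the predict set (PREDICT(N → α) = (FIRST(α) \ {ε}) ∪ (FOLLOW(N) if α ⇒* ε)).

Relevant sets:
  FIRST(B) = { 'a', 'e' }

B → B T e: PREDICT = { 'a', 'e' }
  'e' is in predict set, so this production goes in M[B, 'e']
B → B a: PREDICT = { 'a', 'e' }
  'e' is in predict set, so this production goes in M[B, 'e']
B → a B g: PREDICT = { 'a' }
B → e: PREDICT = { 'e' }
  'e' is in predict set, so this production goes in M[B, 'e']

M[B, 'e'] = B → B T e, B → B a, B → e  (a multiply-defined cell — the grammar is not LL(1))

Answer: B → B T e, B → B a, B → e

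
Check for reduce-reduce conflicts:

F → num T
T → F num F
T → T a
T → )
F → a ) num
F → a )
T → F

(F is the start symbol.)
No reduce-reduce conflicts

A reduce-reduce conflict occurs when an LR(0) state has two complete items [A → α .] and [B → β .] — both call for a reduction, and with no lookahead the parser cannot choose between them.

Augment with F' → F and build the canonical LR(0) collection (I0 = CLOSURE({[F' → . F]}), then GOTO on every symbol after a dot until no new states appear). It has 12 states:
  I0: { [F → . a ) num], [F → . a )], [F → . num T], [F' → . F] }  — shift
  I1: { [F' → F .] }  — accept
  I2: { [F → a . ) num], [F → a . )] }  — shift
  I3: { [F → . a ) num], [F → . a )], [F → . num T], [F → num . T], [T → . )], [T → . F num F], [T → . F], [T → . T a] }  — shift
  I4: { [T → ) .] }  — reduce
  I5: { [T → F . num F], [T → F .] }  — shift, reduce
  I6: { [F → num T .], [T → T . a] }  — shift, reduce
  I7: { [T → T a .] }  — reduce
  I8: { [F → . a ) num], [F → . a )], [F → . num T], [T → F num . F] }  — shift
  I9: { [T → F num F .] }  — reduce
  I10: { [F → a ) . num], [F → a ) .] }  — shift, reduce
  I11: { [F → a ) num .] }  — reduce

No state contains more than one complete item.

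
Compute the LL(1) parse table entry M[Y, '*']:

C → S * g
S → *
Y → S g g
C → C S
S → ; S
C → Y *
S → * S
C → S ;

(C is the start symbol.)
Y → S g g

To find M[Y, '*'], we find productions for Y where '*' is in the predict set (PREDICT(N → α) = (FIRST(α) \ {ε}) ∪ (FOLLOW(N) if α ⇒* ε)).

Relevant sets:
  FIRST(S) = { '*', ';' }

Y → S g g: PREDICT = { '*', ';' }
  '*' is in predict set, so this production goes in M[Y, '*']

M[Y, '*'] = Y → S g g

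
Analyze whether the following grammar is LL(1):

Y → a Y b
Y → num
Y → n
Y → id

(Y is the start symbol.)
For Y:
  PREDICT(Y → a Y b) = { 'a' }
  PREDICT(Y → num) = { 'num' }
  PREDICT(Y → n) = { 'n' }
  PREDICT(Y → id) = { 'id' }

All predict sets are disjoint. The grammar IS LL(1).

Answer: Yes, the grammar is LL(1).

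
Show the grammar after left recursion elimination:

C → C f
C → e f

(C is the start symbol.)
C → e f C'
C' → f C'
C' → ε

C is directly left-recursive. The standard transformation for
  A → A α₁ | ... | A α_m | β₁ | ... | β_n
is
  A  → β₁ A' | ... | β_n A'
  A' → α₁ A' | ... | α_m A' | ε

C → e f becomes C → e f C'
C → C f becomes C' → f C'
Add C' → ε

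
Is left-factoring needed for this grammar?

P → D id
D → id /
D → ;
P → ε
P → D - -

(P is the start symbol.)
Left-factoring is needed when two productions for the same non-terminal
share a common prefix on the right-hand side.

Productions for P:
  P → D id
  P → ε
  P → D - -
Productions for D:
  D → id /
  D → ;

Found common prefix 'D' in productions for P

Answer: Yes, P has productions with common prefix 'D'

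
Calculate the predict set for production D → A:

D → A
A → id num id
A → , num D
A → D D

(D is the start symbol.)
{ ',', 'id' }

PREDICT(D → A) = (FIRST(RHS) \ {ε}) ∪ (FOLLOW(D) if ε ∈ FIRST(RHS), i.e. RHS ⇒* ε)
FIRST(A) = { ',', 'id' }
FIRST(A) = { ',', 'id' }
ε ∉ FIRST(A), so FOLLOW(D) is not added.
PREDICT(D → A) = { ',', 'id' }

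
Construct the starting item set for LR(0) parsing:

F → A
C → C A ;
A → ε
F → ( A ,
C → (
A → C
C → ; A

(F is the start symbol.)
First, augment the grammar with F' → F
I₀ = CLOSURE({ [F' → . F] }):
  [F' → . F] has the dot before F: add [F → . A], [F → . ( A ,]
  [F → . A] has the dot before A: add [A → .], [A → . C]
  [A → . C] has the dot before C: add [C → . C A ;], [C → . (], [C → . ; A]
No further items can be added.

I₀ = { [A → . C], [A → .], [C → . (], [C → . ; A], [C → . C A ;], [F → . ( A ,], [F → . A], [F' → . F] }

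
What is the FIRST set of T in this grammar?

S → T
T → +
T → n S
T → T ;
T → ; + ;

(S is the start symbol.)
{ '+', ';', 'n' }

From T → +:
  - '+' is a terminal: add '+' and stop
From T → n S:
  - n is a terminal: add 'n' and stop
From T → T ;:
  - T is the symbol being defined: contributes nothing new
    T is not nullable, so stop
From T → ; + ;:
  - ';' is a terminal: add ';' and stop

Collecting: FIRST(T) = { '+', ';', 'n' }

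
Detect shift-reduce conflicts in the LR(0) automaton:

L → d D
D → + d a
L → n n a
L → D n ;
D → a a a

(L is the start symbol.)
No shift-reduce conflicts

Augment with L' → L and build the canonical LR(0) collection (I0 = CLOSURE({[L' → . L]}), then GOTO on every symbol after a dot until no new states appear). It has 16 states:
  I0: { [D → . + d a], [D → . a a a], [L → . D n ;], [L → . d D], [L → . n n a], [L' → . L] }  — shift
  I1: { [D → + . d a] }  — shift
  I2: { [L → D . n ;] }  — shift
  I3: { [L' → L .] }  — accept
  I4: { [D → a . a a] }  — shift
  I5: { [D → . + d a], [D → . a a a], [L → d . D] }  — shift
  I6: { [L → n . n a] }  — shift
  I7: { [L → n n . a] }  — shift
  I8: { [L → n n a .] }  — reduce
  I9: { [L → d D .] }  — reduce
  I10: { [D → a a . a] }  — shift
  I11: { [D → a a a .] }  — reduce
  I12: { [L → D n . ;] }  — shift
  I13: { [L → D n ; .] }  — reduce
  I14: { [D → + d . a] }  — shift
  I15: { [D → + d a .] }  — reduce

No state contains both a complete item and a shift item.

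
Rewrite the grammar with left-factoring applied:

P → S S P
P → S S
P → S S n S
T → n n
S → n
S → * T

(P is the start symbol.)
P → S S P'
P' → P
P' → ε
P' → n S
T → n n
S → n
S → * T

Left-factoring transforms A → αβ₁ | αβ₂ into A → αA' and A' → β₁ | β₂
(α is the longest common prefix among the alternatives). Repeat until
no nonterminal has two alternatives with a common prefix.

Round 1: P has alternatives sharing prefix 'S S'. Introduce P': P → S S P'
  Add: P' → P
  Add: P' → ε
  Add: P' → n S

No remaining common prefixes — done.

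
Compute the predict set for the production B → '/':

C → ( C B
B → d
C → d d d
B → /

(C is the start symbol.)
PREDICT(B → '/') = (FIRST(RHS) \ {ε}) ∪ (FOLLOW(B) if ε ∈ FIRST(RHS), i.e. RHS ⇒* ε)
FIRST('/') = { '/' }
ε ∉ FIRST('/'), so FOLLOW(B) is not added.
PREDICT(B → '/') = { '/' }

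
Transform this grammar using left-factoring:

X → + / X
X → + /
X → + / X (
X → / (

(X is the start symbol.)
X → + / X'
X' → X X''
X'' → ε
X'' → (
X' → ε
X → / (

Left-factoring transforms A → αβ₁ | αβ₂ into A → αA' and A' → β₁ | β₂
(α is the longest common prefix among the alternatives). Repeat until
no nonterminal has two alternatives with a common prefix.

Round 1: X has alternatives sharing prefix '+ /'. Introduce X': X → + / X'
  Add: X' → X
  Add: X' → ε
  Add: X' → X (

Round 2: X' has alternatives sharing prefix 'X'. Introduce X'': X' → X X''
  Add: X'' → ε
  Add: X'' → (

No remaining common prefixes — done.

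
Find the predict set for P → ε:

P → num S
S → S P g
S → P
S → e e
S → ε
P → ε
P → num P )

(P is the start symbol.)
PREDICT(P → ε) = (FIRST(RHS) \ {ε}) ∪ (FOLLOW(P) if ε ∈ FIRST(RHS), i.e. RHS ⇒* ε)
The right-hand side is ε (FIRST(ε) = { ε }), so the predict set is FOLLOW(P) = { $, ')', 'g', 'num' }
PREDICT(P → ε) = { $, ')', 'g', 'num' }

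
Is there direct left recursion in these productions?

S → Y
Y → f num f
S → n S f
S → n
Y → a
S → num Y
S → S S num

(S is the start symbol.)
Yes, S is left-recursive

Direct left recursion occurs when N → N α for some non-terminal N (the right-hand side begins with the left-hand side itself).

S → Y: starts with Y
Y → f num f: starts with f
S → n S f: starts with n
S → n: starts with n
Y → a: starts with a
S → num Y: starts with num
S → S S num: LEFT RECURSIVE (starts with S)

The grammar has direct left recursion on: S.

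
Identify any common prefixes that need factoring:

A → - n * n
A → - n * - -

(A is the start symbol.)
Left-factoring is needed when two productions for the same non-terminal
share a common prefix on the right-hand side.

Productions for A:
  A → - n * n
  A → - n * - -

Found common prefix '- n *' in productions for A

Answer: Yes, A has productions with common prefix '- n *'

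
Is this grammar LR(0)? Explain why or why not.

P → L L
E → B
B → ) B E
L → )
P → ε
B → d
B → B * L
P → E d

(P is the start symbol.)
No. Shift-reduce conflict between [P → .] and [B → . ) B E]

A grammar is LR(0) if no state in the canonical LR(0) collection has:
  - both a shift item (dot before a terminal) and a complete item (shift-reduce conflict), or
  - two or more complete items (reduce-reduce conflict; the accept item [P' → P .] counts as a complete item here).

Augment with P' → P and build the canonical LR(0) collection (I0 = CLOSURE({[P' → . P]}), then GOTO on every symbol after a dot until no new states appear). It has 15 states:
  I0: { [B → . ) B E], [B → . B * L], [B → . d], [E → . B], [L → . )], [P → . E d], [P → . L L], [P → .], [P' → . P] }  — shift, reduce
  I1: { [B → ) . B E], [B → . ) B E], [B → . B * L], [B → . d], [L → ) .] }  — shift, reduce
  I2: { [B → B . * L], [E → B .] }  — shift, reduce
  I3: { [P → E . d] }  — shift
  I4: { [L → . )], [P → L . L] }  — shift
  I5: { [P' → P .] }  — accept
  I6: { [B → d .] }  — reduce
  I7: { [L → ) .] }  — reduce
  I8: { [P → L L .] }  — reduce
  I9: { [P → E d .] }  — reduce
  I10: { [B → B * . L], [L → . )] }  — shift
  I11: { [B → B * L .] }  — reduce
  I12: { [B → ) . B E], [B → . ) B E], [B → . B * L], [B → . d] }  — shift
  I13: { [B → ) B . E], [B → . ) B E], [B → . B * L], [B → . d], [B → B . * L], [E → . B] }  — shift
  I14: { [B → ) B E .] }  — reduce

Conflict in state I0:
  Shift-reduce conflict between [P → .] and [B → . ) B E]
So the grammar is NOT LR(0).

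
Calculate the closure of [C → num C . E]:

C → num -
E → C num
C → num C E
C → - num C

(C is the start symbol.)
Start with: [C → num C . E]
  [C → num C . E] has the dot before E: add [E → . C num]
  [E → . C num] has the dot before C: add [C → . num -], [C → . num C E], [C → . - num C]
No further items can be added.

CLOSURE = { [C → . - num C], [C → . num -], [C → . num C E], [C → num C . E], [E → . C num] }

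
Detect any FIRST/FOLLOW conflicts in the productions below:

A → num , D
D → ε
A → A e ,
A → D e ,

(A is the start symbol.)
No FIRST/FOLLOW conflicts.

A FIRST/FOLLOW conflict occurs when a non-terminal N has a nullable alternative N → β (β ⇒* ε) and another alternative N → α with FIRST(α) ∩ FOLLOW(N) ≠ ∅: on such a lookahead the parser cannot decide between expanding α and letting N vanish via β.

Nullable non-terminals: D.
D has a nullable alternative but only one production, so nothing to check.

A has no nullable alternative, so no FIRST/FOLLOW check is needed there.

No FIRST/FOLLOW conflicts found.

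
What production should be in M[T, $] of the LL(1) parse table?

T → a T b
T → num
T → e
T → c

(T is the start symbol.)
To find M[T, $], we find productions for T where $ is in the predict set (PREDICT(N → α) = (FIRST(α) \ {ε}) ∪ (FOLLOW(N) if α ⇒* ε)).

T → a T b: PREDICT = { 'a' }
T → num: PREDICT = { 'num' }
T → e: PREDICT = { 'e' }
T → c: PREDICT = { 'c' }

M[T, $] is empty (no production applies)

Answer: Empty (error entry)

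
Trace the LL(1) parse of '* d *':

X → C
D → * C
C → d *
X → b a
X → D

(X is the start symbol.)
LL(1) parsing maintains a stack (initially the start symbol over $) and the input. At each step: if the stack top is a terminal, match it against the current input token; if it is a non-terminal N, replace it with the RHS of M[N, lookahead] (the unique production whose predict set contains the lookahead).

Stack is shown with the top on the left.

Stack  Input    Action
----------------------
X $    * d * $  output X → D
D $    * d * $  output D → * C
* C $  * d * $  match '*'
C $    d * $    output C → d *
d * $  d * $    match 'd'
* $    * $      match '*'
$      $        accept

The string is accepted.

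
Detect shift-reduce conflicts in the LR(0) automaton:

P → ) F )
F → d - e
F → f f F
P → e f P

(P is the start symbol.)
No shift-reduce conflicts

A shift-reduce conflict occurs when an LR(0) state has both:
  - a complete (reduce) item [A → α .] (dot at the end), and
  - a shift item [B → β . c γ] (dot before a terminal).

Augment with P' → P and build the canonical LR(0) collection (I0 = CLOSURE({[P' → . P]}), then GOTO on every symbol after a dot until no new states appear). It has 14 states:
  I0: { [P → . ) F )], [P → . e f P], [P' → . P] }  — shift
  I1: { [F → . d - e], [F → . f f F], [P → ) . F )] }  — shift
  I2: { [P' → P .] }  — accept
  I3: { [P → e . f P] }  — shift
  I4: { [P → . ) F )], [P → . e f P], [P → e f . P] }  — shift
  I5: { [P → e f P .] }  — reduce
  I6: { [P → ) F . )] }  — shift
  I7: { [F → d . - e] }  — shift
  I8: { [F → f . f F] }  — shift
  I9: { [F → . d - e], [F → . f f F], [F → f f . F] }  — shift
  I10: { [F → f f F .] }  — reduce
  I11: { [F → d - . e] }  — shift
  I12: { [F → d - e .] }  — reduce
  I13: { [P → ) F ) .] }  — reduce

No state contains both a complete item and a shift item.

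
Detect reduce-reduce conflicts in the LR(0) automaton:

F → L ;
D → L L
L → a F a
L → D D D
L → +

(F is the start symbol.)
No reduce-reduce conflicts

A reduce-reduce conflict occurs when an LR(0) state has two complete items [A → α .] and [B → β .] — both call for a reduction, and with no lookahead the parser cannot choose between them.

Augment with F' → F and build the canonical LR(0) collection (I0 = CLOSURE({[F' → . F]}), then GOTO on every symbol after a dot until no new states appear). It has 13 states:
  I0: { [D → . L L], [F → . L ;], [F' → . F], [L → . +], [L → . D D D], [L → . a F a] }  — shift
  I1: { [L → + .] }  — reduce
  I2: { [D → . L L], [L → . +], [L → . D D D], [L → . a F a], [L → D . D D] }  — shift
  I3: { [F' → F .] }  — accept
  I4: { [D → . L L], [D → L . L], [F → L . ;], [L → . +], [L → . D D D], [L → . a F a] }  — shift
  I5: { [D → . L L], [F → . L ;], [L → . +], [L → . D D D], [L → . a F a], [L → a . F a] }  — shift
  I6: { [L → a F . a] }  — shift
  I7: { [L → a F a .] }  — reduce
  I8: { [F → L ; .] }  — reduce
  I9: { [D → . L L], [D → L . L], [D → L L .], [L → . +], [L → . D D D], [L → . a F a] }  — shift, reduce
  I10: { [D → . L L], [L → . +], [L → . D D D], [L → . a F a], [L → D . D D], [L → D D . D] }  — shift
  I11: { [D → . L L], [D → L . L], [L → . +], [L → . D D D], [L → . a F a] }  — shift
  I12: { [D → . L L], [L → . +], [L → . D D D], [L → . a F a], [L → D . D D], [L → D D . D], [L → D D D .] }  — shift, reduce

No state contains more than one complete item.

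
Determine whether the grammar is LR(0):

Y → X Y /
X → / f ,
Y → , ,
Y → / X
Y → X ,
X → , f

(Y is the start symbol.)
No. Shift-reduce conflict between [Y → X , .] and [X → , . f]

A grammar is LR(0) if no state in the canonical LR(0) collection has:
  - both a shift item (dot before a terminal) and a complete item (shift-reduce conflict), or
  - two or more complete items (reduce-reduce conflict; the accept item [Y' → Y .] counts as a complete item here).

Augment with Y' → Y and build the canonical LR(0) collection (I0 = CLOSURE({[Y' → . Y]}), then GOTO on every symbol after a dot until no new states appear). It has 15 states:
  I0: { [X → . , f], [X → . / f ,], [Y → . , ,], [Y → . / X], [Y → . X ,], [Y → . X Y /], [Y' → . Y] }  — shift
  I1: { [X → , . f], [Y → , . ,] }  — shift
  I2: { [X → . , f], [X → . / f ,], [X → / . f ,], [Y → / . X] }  — shift
  I3: { [X → . , f], [X → . / f ,], [Y → . , ,], [Y → . / X], [Y → . X ,], [Y → . X Y /], [Y → X . ,], [Y → X . Y /] }  — shift
  I4: { [Y' → Y .] }  — accept
  I5: { [X → , . f], [Y → , . ,], [Y → X , .] }  — shift, reduce
  I6: { [Y → X Y . /] }  — shift
  I7: { [Y → X Y / .] }  — reduce
  I8: { [Y → , , .] }  — reduce
  I9: { [X → , f .] }  — reduce
  I10: { [X → , . f] }  — shift
  I11: { [X → / . f ,] }  — shift
  I12: { [Y → / X .] }  — reduce
  I13: { [X → / f . ,] }  — shift
  I14: { [X → / f , .] }  — reduce

Conflict in state I5:
  Shift-reduce conflict between [Y → X , .] and [X → , . f]
So the grammar is NOT LR(0).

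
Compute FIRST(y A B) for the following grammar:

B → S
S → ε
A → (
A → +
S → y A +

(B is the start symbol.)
{ 'y' }

To compute FIRST(y A B), process the symbols left to right:
Symbol y is a terminal. Add 'y' and stop.
FIRST(y A B) = { 'y' }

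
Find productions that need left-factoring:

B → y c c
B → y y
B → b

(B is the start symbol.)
Left-factoring is needed when two productions for the same non-terminal
share a common prefix on the right-hand side.

Productions for B:
  B → y c c
  B → y y
  B → b

Found common prefix 'y' in productions for B

Answer: Yes, B has productions with common prefix 'y'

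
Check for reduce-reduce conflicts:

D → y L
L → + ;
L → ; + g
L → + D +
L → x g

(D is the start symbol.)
Augment with D' → D and build the canonical LR(0) collection (I0 = CLOSURE({[D' → . D]}), then GOTO on every symbol after a dot until no new states appear). It has 13 states:
  I0: { [D → . y L], [D' → . D] }  — shift
  I1: { [D' → D .] }  — accept
  I2: { [D → y . L], [L → . + ;], [L → . + D +], [L → . ; + g], [L → . x g] }  — shift
  I3: { [D → . y L], [L → + . ;], [L → + . D +] }  — shift
  I4: { [L → ; . + g] }  — shift
  I5: { [D → y L .] }  — reduce
  I6: { [L → x . g] }  — shift
  I7: { [L → x g .] }  — reduce
  I8: { [L → ; + . g] }  — shift
  I9: { [L → ; + g .] }  — reduce
  I10: { [L → + ; .] }  — reduce
  I11: { [L → + D . +] }  — shift
  I12: { [L → + D + .] }  — reduce

No state contains more than one complete item.

Answer: No reduce-reduce conflicts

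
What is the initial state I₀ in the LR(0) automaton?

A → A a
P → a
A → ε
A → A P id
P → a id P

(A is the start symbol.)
First, augment the grammar with A' → A
I₀ = CLOSURE({ [A' → . A] }):
  [A' → . A] has the dot before A: add [A → . A a], [A → .], [A → . A P id]
No further items can be added.

I₀ = { [A → . A P id], [A → . A a], [A → .], [A' → . A] }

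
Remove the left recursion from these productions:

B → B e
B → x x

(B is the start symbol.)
B → x x B'
B' → e B'
B' → ε

B is directly left-recursive. The standard transformation for
  A → A α₁ | ... | A α_m | β₁ | ... | β_n
is
  A  → β₁ A' | ... | β_n A'
  A' → α₁ A' | ... | α_m A' | ε

B → x x becomes B → x x B'
B → B e becomes B' → e B'
Add B' → ε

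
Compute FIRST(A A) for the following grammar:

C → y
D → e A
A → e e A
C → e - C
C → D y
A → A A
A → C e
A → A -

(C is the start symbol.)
FIRST sets of the non-terminals involved (from the grammar, by fixed-point iteration):
  FIRST(A) = { 'e', 'y' }

To compute FIRST(A A), process the symbols left to right:
Symbol A is a non-terminal. Add FIRST(A) \ {ε} = { 'e', 'y' }
A is not nullable (ε ∉ FIRST(A)), so stop here.
FIRST(A A) = { 'e', 'y' }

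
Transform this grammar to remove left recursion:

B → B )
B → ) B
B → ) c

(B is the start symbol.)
B is directly left-recursive. The standard transformation for
  A → A α₁ | ... | A α_m | β₁ | ... | β_n
is
  A  → β₁ A' | ... | β_n A'
  A' → α₁ A' | ... | α_m A' | ε

B → ) B becomes B → ) B B'
B → ) c becomes B → ) c B'
B → B ) becomes B' → ) B'
Add B' → ε

Resulting grammar:
B → ) B B'
B → ) c B'
B' → ) B'
B' → ε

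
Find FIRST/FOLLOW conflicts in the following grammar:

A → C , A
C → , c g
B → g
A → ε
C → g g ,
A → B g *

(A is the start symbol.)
No FIRST/FOLLOW conflicts.

A FIRST/FOLLOW conflict occurs when a non-terminal N has a nullable alternative N → β (β ⇒* ε) and another alternative N → α with FIRST(α) ∩ FOLLOW(N) ≠ ∅: on such a lookahead the parser cannot decide between expanding α and letting N vanish via β.

Nullable non-terminals: A.
FIRST sets used below: FIRST(C) = { ',', 'g' }, FIRST(B) = { 'g' }

A: nullable alternative(s) A → ε; FOLLOW(A) = { $ }
  A → C , A: FIRST \ {ε} = { ',', 'g' } — disjoint from FOLLOW(A)
  A → ε: FIRST \ {ε} = { } — this is the only nullable alternative, skip
  A → B g *: FIRST \ {ε} = { 'g' } — disjoint from FOLLOW(A)

B, C have no nullable alternative, so no FIRST/FOLLOW check is needed there.

No FIRST/FOLLOW conflicts found.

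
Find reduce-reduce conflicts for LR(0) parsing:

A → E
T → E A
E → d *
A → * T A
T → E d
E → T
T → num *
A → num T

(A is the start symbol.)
A reduce-reduce conflict occurs when an LR(0) state has two complete items [A → α .] and [B → β .] — both call for a reduction, and with no lookahead the parser cannot choose between them.

Augment with A' → A and build the canonical LR(0) collection (I0 = CLOSURE({[A' → . A]}), then GOTO on every symbol after a dot until no new states appear). It has 16 states:
  I0: { [A → . * T A], [A → . E], [A → . num T], [A' → . A], [E → . T], [E → . d *], [T → . E A], [T → . E d], [T → . num *] }  — shift
  I1: { [A → * . T A], [E → . T], [E → . d *], [T → . E A], [T → . E d], [T → . num *] }  — shift
  I2: { [A' → A .] }  — accept
  I3: { [A → . * T A], [A → . E], [A → . num T], [A → E .], [E → . T], [E → . d *], [T → . E A], [T → . E d], [T → . num *], [T → E . A], [T → E . d] }  — shift, reduce
  I4: { [E → T .] }  — reduce
  I5: { [E → d . *] }  — shift
  I6: { [A → num . T], [E → . T], [E → . d *], [T → . E A], [T → . E d], [T → . num *], [T → num . *] }  — shift
  I7: { [T → num * .] }  — reduce
  I8: { [A → . * T A], [A → . E], [A → . num T], [E → . T], [E → . d *], [T → . E A], [T → . E d], [T → . num *], [T → E . A], [T → E . d] }  — shift
  I9: { [A → num T .], [E → T .] }  — 2 reduces
  I10: { [T → num . *] }  — shift
  I11: { [T → E A .] }  — reduce
  I12: { [E → d . *], [T → E d .] }  — shift, reduce
  I13: { [E → d * .] }  — reduce
  I14: { [A → * T . A], [A → . * T A], [A → . E], [A → . num T], [E → . T], [E → . d *], [E → T .], [T → . E A], [T → . E d], [T → . num *] }  — shift, reduce
  I15: { [A → * T A .] }  — reduce

I9 contains complete items [A → num T .], [E → T .] — reduce-reduce conflict.

Answer: Yes — I9: [A → num T .] vs [E → T .]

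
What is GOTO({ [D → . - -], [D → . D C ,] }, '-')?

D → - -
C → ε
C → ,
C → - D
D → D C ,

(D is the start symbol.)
GOTO(I, '-') = CLOSURE({ [A → αX.β] : [A → α.Xβ] ∈ I, X = '-' })

Items with dot before '-', with the dot advanced:
  [D → . - -] → [D → - . -]
Closure adds nothing (no advanced item has the dot before a non-terminal).

GOTO = { [D → - . -] }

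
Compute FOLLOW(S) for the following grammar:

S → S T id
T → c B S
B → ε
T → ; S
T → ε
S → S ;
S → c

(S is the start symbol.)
To compute FOLLOW(S), find every occurrence of S on a right-hand side N → α S β: add FIRST(β) \ {ε}, and if β is empty or nullable also add FOLLOW(N). Iterate to a fixed point.

S is the start symbol, so $ ∈ FOLLOW(S).
In S → S T id: S is followed by T id, add FIRST(T id) \ {ε} = { ';', 'c', 'id' }
In T → c B S: S is at the end, add FOLLOW(T)
In T → ; S: S is at the end, add FOLLOW(T)
In S → S ;: S is followed by ';', add FIRST(';') \ {ε} = { ';' }

The FOLLOW sets referred to above (computed the same way, to a fixed point):
  FOLLOW(T) = { 'id' }

Taking the union: FOLLOW(S) = { $, ';', 'c', 'id' }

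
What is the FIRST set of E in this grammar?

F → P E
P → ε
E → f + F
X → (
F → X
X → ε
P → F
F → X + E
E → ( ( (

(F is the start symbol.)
From E → f + F:
  - f is a terminal: add 'f' and stop
From E → ( ( (:
  - '(' is a terminal: add '(' and stop

Collecting: FIRST(E) = { '(', 'f' }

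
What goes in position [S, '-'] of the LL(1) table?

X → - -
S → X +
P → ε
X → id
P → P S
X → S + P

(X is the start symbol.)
To find M[S, '-'], we find productions for S where '-' is in the predict set (PREDICT(N → α) = (FIRST(α) \ {ε}) ∪ (FOLLOW(N) if α ⇒* ε)).

Relevant sets:
  FIRST(X) = { '-', 'id' }

S → X +: PREDICT = { '-', 'id' }
  '-' is in predict set, so this production goes in M[S, '-']

M[S, '-'] = S → X +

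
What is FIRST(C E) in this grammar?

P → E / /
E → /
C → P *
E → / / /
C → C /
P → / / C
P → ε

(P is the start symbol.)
FIRST sets of the non-terminals involved (from the grammar, by fixed-point iteration):
  FIRST(C) = { '*', '/' }

To compute FIRST(C E), process the symbols left to right:
Symbol C is a non-terminal. Add FIRST(C) \ {ε} = { '*', '/' }
C is not nullable (ε ∉ FIRST(C)), so stop here.
FIRST(C E) = { '*', '/' }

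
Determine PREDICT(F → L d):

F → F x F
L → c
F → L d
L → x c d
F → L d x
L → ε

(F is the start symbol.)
PREDICT(F → L d) = (FIRST(RHS) \ {ε}) ∪ (FOLLOW(F) if ε ∈ FIRST(RHS), i.e. RHS ⇒* ε)
FIRST(L) = { 'c', 'x', ε }
FIRST(L d) = { 'c', 'd', 'x' }
ε ∉ FIRST(L d), so FOLLOW(F) is not added.
PREDICT(F → L d) = { 'c', 'd', 'x' }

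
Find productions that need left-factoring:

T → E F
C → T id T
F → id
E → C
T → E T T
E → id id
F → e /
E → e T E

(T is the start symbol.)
Yes, T has productions with common prefix 'E'

Left-factoring is needed when two productions for the same non-terminal
share a common prefix on the right-hand side.

Productions for T:
  T → E F
  T → E T T
Productions for F:
  F → id
  F → e /
Productions for E:
  E → C
  E → id id
  E → e T E

Found common prefix 'E' in productions for T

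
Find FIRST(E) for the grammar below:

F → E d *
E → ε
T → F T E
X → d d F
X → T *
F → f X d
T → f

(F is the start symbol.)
From E → ε:
  - ε-production, so ε ∈ FIRST(E)

Collecting: FIRST(E) = { ε }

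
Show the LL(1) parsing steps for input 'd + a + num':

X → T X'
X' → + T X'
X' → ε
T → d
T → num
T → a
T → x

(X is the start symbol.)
Stack is shown with the top on the left.

Stack     Input          Action
-------------------------------
X $       d + a + num $  output X → T X'
T X' $    d + a + num $  output T → d
d X' $    d + a + num $  match 'd'
X' $      + a + num $    output X' → + T X'
+ T X' $  + a + num $    match '+'
T X' $    a + num $      output T → a
a X' $    a + num $      match 'a'
X' $      + num $        output X' → + T X'
+ T X' $  + num $        match '+'
T X' $    num $          output T → num
num X' $  num $          match 'num'
X' $      $              output X' → ε
$         $              accept

The string is accepted.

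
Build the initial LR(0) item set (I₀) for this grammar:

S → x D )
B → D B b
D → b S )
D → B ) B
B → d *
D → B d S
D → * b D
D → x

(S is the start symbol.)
First, augment the grammar with S' → S
I₀ = CLOSURE({ [S' → . S] }):
  [S' → . S] has the dot before S: add [S → . x D )]
No further items can be added.

I₀ = { [S → . x D )], [S' → . S] }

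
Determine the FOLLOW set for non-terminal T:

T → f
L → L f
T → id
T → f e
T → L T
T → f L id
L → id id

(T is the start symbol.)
To compute FOLLOW(T), find every occurrence of T on a right-hand side N → α T β: add FIRST(β) \ {ε}, and if β is empty or nullable also add FOLLOW(N). Iterate to a fixed point.

T is the start symbol, so $ ∈ FOLLOW(T).
In T → L T: T is at the end; this adds FOLLOW(T) to itself — nothing new

Taking the union: FOLLOW(T) = { $ }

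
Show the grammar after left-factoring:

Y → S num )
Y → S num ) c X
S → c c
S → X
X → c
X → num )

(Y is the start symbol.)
Y → S num ) Y'
Y' → ε
Y' → c X
S → c c
S → X
X → c
X → num )

Left-factoring transforms A → αβ₁ | αβ₂ into A → αA' and A' → β₁ | β₂
(α is the longest common prefix among the alternatives). Repeat until
no nonterminal has two alternatives with a common prefix.

Round 1: Y has alternatives sharing prefix 'S num )'. Introduce Y': Y → S num ) Y'
  Add: Y' → ε
  Add: Y' → c X

No remaining common prefixes — done.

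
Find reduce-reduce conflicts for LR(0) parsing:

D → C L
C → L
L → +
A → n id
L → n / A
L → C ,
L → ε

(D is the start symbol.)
Augment with D' → D and build the canonical LR(0) collection (I0 = CLOSURE({[D' → . D]}), then GOTO on every symbol after a dot until no new states appear). It has 13 states:
  I0: { [C → . L], [D → . C L], [D' → . D], [L → . +], [L → . C ,], [L → . n / A], [L → .] }  — shift, reduce
  I1: { [L → + .] }  — reduce
  I2: { [C → . L], [D → C . L], [L → . +], [L → . C ,], [L → . n / A], [L → .], [L → C . ,] }  — shift, reduce
  I3: { [D' → D .] }  — accept
  I4: { [C → L .] }  — reduce
  I5: { [L → n . / A] }  — shift
  I6: { [A → . n id], [L → n / . A] }  — shift
  I7: { [L → n / A .] }  — reduce
  I8: { [A → n . id] }  — shift
  I9: { [A → n id .] }  — reduce
  I10: { [L → C , .] }  — reduce
  I11: { [L → C . ,] }  — shift
  I12: { [C → L .], [D → C L .] }  — 2 reduces

I12 contains complete items [C → L .], [D → C L .] — reduce-reduce conflict.

Answer: Yes — I12: [C → L .] vs [D → C L .]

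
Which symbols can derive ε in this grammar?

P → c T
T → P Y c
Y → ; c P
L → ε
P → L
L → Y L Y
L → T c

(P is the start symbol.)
ε-productions: L → ε
So L is immediately nullable.
P → L: every symbol on the right is nullable, so P is nullable too.
No further non-terminal can be added: every production for the remaining non-terminals contains a terminal or a non-nullable non-terminal.
Nullable = { 'L', 'P' }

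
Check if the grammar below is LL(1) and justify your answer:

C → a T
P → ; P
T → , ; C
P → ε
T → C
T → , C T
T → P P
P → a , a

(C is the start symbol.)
No. Predict set conflict for P: { ';' }

Relevant sets:
  FIRST(C) = { 'a' }
  FIRST(P) = { ';', 'a', ε }
  FOLLOW(P) = { $, ',', ';', 'a' }
  FOLLOW(T) = { $, ',', ';', 'a' }

For P:
  PREDICT(P → ';' P) = { ';' }
  PREDICT(P → ε) = { $, ',', ';', 'a' }
  PREDICT(P → a ',' a) = { 'a' }
For T:
  PREDICT(T → ',' ';' C) = { ',' }
  PREDICT(T → C) = { 'a' }
  PREDICT(T → ',' C T) = { ',' }
  PREDICT(T → P P) = { $, ',', ';', 'a' }
C has a single production, so nothing to check there.

Conflict found: Predict set conflict for P: { ';' }
The grammar is NOT LL(1).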